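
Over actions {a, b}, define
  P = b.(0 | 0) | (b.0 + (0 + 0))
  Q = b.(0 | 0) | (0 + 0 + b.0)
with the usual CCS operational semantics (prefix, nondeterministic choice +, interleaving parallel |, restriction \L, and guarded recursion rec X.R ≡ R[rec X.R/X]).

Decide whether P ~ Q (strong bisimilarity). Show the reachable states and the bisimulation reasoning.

P ~ Q

Reachable graph of P (4 states):
  m0 = b.(0 | 0) | (b.0 + (0 + 0)) ⊢ -b-> m1, -b-> m2
  m1 = 0 | 0 | (b.0 + (0 + 0)) ⊢ -b-> m3
  m2 = b.(0 | 0) | 0 ⊢ -b-> m3
  m3 = 0 | 0 | 0 ⊢ (no moves)
Reachable graph of Q (4 states):
  n0 = b.(0 | 0) | (0 + 0 + b.0) ⊢ -b-> n1, -b-> n2
  n1 = 0 | 0 | (0 + 0 + b.0) ⊢ -b-> n3
  n2 = b.(0 | 0) | 0 ⊢ -b-> n3
  n3 = 0 | 0 | 0 ⊢ (no moves)
Bisimilarity quotient blocks:
  B0 = {m0, n0}
  B1 = {m1, m2, n1, n2}
  B2 = {m3, n3}
m0 ∈ B0, n0 ∈ B0 → same block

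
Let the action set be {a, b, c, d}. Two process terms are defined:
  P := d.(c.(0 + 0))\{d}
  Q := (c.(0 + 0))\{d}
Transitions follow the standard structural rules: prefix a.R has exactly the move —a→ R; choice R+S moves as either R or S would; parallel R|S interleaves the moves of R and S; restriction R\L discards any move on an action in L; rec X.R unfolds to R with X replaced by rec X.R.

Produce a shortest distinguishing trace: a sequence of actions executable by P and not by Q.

d

LTS(P): 3 reachable states
  s0 = d.(c.(0 + 0))\{d} → —d→ s1
  s1 = (c.(0 + 0))\{d} → —c→ s2
  s2 = (0 + 0)\{d} → ·
LTS(Q): 2 reachable states
  t0 = (c.(0 + 0))\{d} → —c→ t1
  t1 = (0 + 0)\{d} → ·
Run σ = ⟨d⟩ on P: start {s0}
  after d @ step 1: {s1}
  — P admits the full trace.
Run σ = ⟨d⟩ on Q: start {t0}
  after d @ step 1: no successor for Q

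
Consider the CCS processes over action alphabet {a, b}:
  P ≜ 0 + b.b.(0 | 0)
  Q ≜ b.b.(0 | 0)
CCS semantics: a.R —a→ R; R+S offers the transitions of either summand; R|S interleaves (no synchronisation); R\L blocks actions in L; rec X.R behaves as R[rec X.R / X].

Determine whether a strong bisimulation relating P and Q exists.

YES

Reachable graph of P (3 states):
  s0 = 0 + b.b.(0 | 0) :: ··b··> s1
  s1 = b.(0 | 0) :: ··b··> s2
  s2 = 0 | 0 :: (no moves)
Reachable graph of Q (3 states):
  t0 = b.b.(0 | 0) :: ··b··> t1
  t1 = b.(0 | 0) :: ··b··> t2
  t2 = 0 | 0 :: (no moves)
Bisimilarity quotient blocks:
  B0 = {s0, t0}
  B1 = {s1, t1}
  B2 = {s2, t2}
s0 ∈ B0, t0 ∈ B0 → same block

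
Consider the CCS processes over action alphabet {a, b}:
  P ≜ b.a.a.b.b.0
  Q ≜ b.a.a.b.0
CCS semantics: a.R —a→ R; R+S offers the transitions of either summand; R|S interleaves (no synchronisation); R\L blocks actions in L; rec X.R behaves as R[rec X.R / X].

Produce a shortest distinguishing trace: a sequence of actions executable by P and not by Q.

P's transition system — 6 states:
  p0 = b.a.a.b.b.0 has moves -b-> p1
  p1 = a.a.b.b.0 has moves -a-> p2
  p2 = a.b.b.0 has moves -a-> p3
  p3 = b.b.0 has moves -b-> p4
  p4 = b.0 has moves -b-> p5
  p5 = 0 has moves ·
Q's transition system — 5 states:
  q0 = b.a.a.b.0 has moves -b-> q1
  q1 = a.a.b.0 has moves -a-> q2
  q2 = a.b.0 has moves -a-> q3
  q3 = b.0 has moves -b-> q4
  q4 = 0 has moves ·
Executing baabb from P (initial set {p0}):
  after b @ step 1: {p1}
  after a @ step 2: {p2}
  after a @ step 3: {p3}
  after b @ step 4: {p4}
  after b @ step 5: {p5}
  ✓ P
Executing baabb from Q (initial set {q0}):
  after b @ step 1: {q1}
  after a @ step 2: {q2}
  after a @ step 3: {q3}
  after b @ step 4: {q4}
  after b @ step 5: no successor for Q

baabb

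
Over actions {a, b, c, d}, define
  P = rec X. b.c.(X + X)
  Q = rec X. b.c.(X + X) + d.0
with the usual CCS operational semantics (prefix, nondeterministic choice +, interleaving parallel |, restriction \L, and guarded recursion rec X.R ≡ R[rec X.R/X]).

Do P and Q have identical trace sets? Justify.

P's transition system — 3 states:
  s0 = rec X. b.c.(X + X) | —b→ s1
  s1 = c.((rec X. b.c.(X + X)) + (rec X. b.c.(X + X))) | —c→ s2
  s2 = (rec X. b.c.(X + X)) + (rec X. b.c.(X + X)) | —b→ s1
Q's transition system — 4 states:
  t0 = rec X. b.c.(X + X) + d.0 | —b→ t1, —d→ t2
  t1 = c.((rec X. b.c.(X + X) + d.0) + (rec X. b.c.(X + X) + d.0)) | —c→ t3
  t2 = 0 | (no moves)
  t3 = (rec X. b.c.(X + X) + d.0) + (rec X. b.c.(X + X) + d.0) | —b→ t1, —d→ t2
Executing d from Q (initial set {t0}):
  after d @ step 1: {t2}
  Q completes σ.
Executing d from P (initial set {s0}):
  after d @ step 1: no successor for P

traces(P) ≠ traces(Q) — witness ⟨d⟩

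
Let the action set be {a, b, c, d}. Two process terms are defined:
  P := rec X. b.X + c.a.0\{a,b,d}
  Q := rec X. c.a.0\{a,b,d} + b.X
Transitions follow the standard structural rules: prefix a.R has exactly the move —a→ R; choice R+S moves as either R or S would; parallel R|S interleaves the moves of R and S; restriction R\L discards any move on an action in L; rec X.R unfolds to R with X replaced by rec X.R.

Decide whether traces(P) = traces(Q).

YES

Reachable graph of P (3 states):
  p0 = rec X. b.X + c.a.0\{a,b,d} :: --b--▸ p0, --c--▸ p1
  p1 = a.0\{a,b,d} :: --a--▸ p2
  p2 = 0\{a,b,d} :: ∅
Reachable graph of Q (3 states):
  q0 = rec X. c.a.0\{a,b,d} + b.X :: --b--▸ q0, --c--▸ q1
  q1 = a.0\{a,b,d} :: --a--▸ q2
  q2 = 0\{a,b,d} :: ∅
Bisimilarity quotient blocks:
  B0 = {p0, q0}
  B1 = {p1, q1}
  B2 = {p2, q2}
p0 ∈ B0, q0 ∈ B0 → same block
Bisimilar ⇒ trace-equivalent.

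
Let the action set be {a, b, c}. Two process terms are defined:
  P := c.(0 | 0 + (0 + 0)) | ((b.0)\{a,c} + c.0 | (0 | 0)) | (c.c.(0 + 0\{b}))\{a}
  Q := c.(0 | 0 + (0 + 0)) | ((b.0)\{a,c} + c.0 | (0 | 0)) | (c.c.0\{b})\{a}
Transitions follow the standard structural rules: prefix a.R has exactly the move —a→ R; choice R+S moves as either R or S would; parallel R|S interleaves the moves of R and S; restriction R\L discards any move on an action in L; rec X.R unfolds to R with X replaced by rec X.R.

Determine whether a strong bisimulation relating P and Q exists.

P's transition system — 18 states:
  p0 = c.(0 | 0 + (0 + 0)) | ((b.0)\{a,c} + c.0 | (0 | 0)) | (c.c.(0 + 0\{b}))\{a} ⊢ —b→ p1, —c→ p2, —c→ p3, —c→ p4
  p1 = c.(0 | 0 + (0 + 0)) | 0\{a,c} | (c.c.(0 + 0\{b}))\{a} ⊢ —c→ p5, —c→ p6
  p2 = (0 | 0 + (0 + 0)) | ((b.0)\{a,c} + c.0 | (0 | 0)) | (c.c.(0 + 0\{b}))\{a} ⊢ —b→ p5, —c→ p7, —c→ p8
  p3 = c.(0 | 0 + (0 + 0)) | ((b.0)\{a,c} + c.0 | (0 | 0)) | (c.(0 + 0\{b}))\{a} ⊢ —b→ p6, —c→ p10, —c→ p7, —c→ p9
  p4 = c.(0 | 0 + (0 + 0)) | (0 | (0 | 0)) | (c.c.(0 + 0\{b}))\{a} ⊢ —c→ p10, —c→ p8
  p5 = (0 | 0 + (0 + 0)) | 0\{a,c} | (c.c.(0 + 0\{b}))\{a} ⊢ —c→ p11
  p6 = c.(0 | 0 + (0 + 0)) | 0\{a,c} | (c.(0 + 0\{b}))\{a} ⊢ —c→ p11, —c→ p12
  p7 = (0 | 0 + (0 + 0)) | ((b.0)\{a,c} + c.0 | (0 | 0)) | (c.(0 + 0\{b}))\{a} ⊢ —b→ p11, —c→ p13, —c→ p14
  p8 = (0 | 0 + (0 + 0)) | (0 | (0 | 0)) | (c.c.(0 + 0\{b}))\{a} ⊢ —c→ p14
  p9 = c.(0 | 0 + (0 + 0)) | ((b.0)\{a,c} + c.0 | (0 | 0)) | (0 + 0\{b})\{a} ⊢ —b→ p12, —c→ p13, —c→ p15
  p10 = c.(0 | 0 + (0 + 0)) | (0 | (0 | 0)) | (c.(0 + 0\{b}))\{a} ⊢ —c→ p14, —c→ p15
  p11 = (0 | 0 + (0 + 0)) | 0\{a,c} | (c.(0 + 0\{b}))\{a} ⊢ —c→ p16
  p12 = c.(0 | 0 + (0 + 0)) | 0\{a,c} | (0 + 0\{b})\{a} ⊢ —c→ p16
  p13 = (0 | 0 + (0 + 0)) | ((b.0)\{a,c} + c.0 | (0 | 0)) | (0 + 0\{b})\{a} ⊢ —b→ p16, —c→ p17
  p14 = (0 | 0 + (0 + 0)) | (0 | (0 | 0)) | (c.(0 + 0\{b}))\{a} ⊢ —c→ p17
  p15 = c.(0 | 0 + (0 + 0)) | (0 | (0 | 0)) | (0 + 0\{b})\{a} ⊢ —c→ p17
  p16 = (0 | 0 + (0 + 0)) | 0\{a,c} | (0 + 0\{b})\{a} ⊢ ∅
  p17 = (0 | 0 + (0 + 0)) | (0 | (0 | 0)) | (0 + 0\{b})\{a} ⊢ ∅
Q's transition system — 18 states:
  q0 = c.(0 | 0 + (0 + 0)) | ((b.0)\{a,c} + c.0 | (0 | 0)) | (c.c.0\{b})\{a} ⊢ —b→ q1, —c→ q2, —c→ q3, —c→ q4
  q1 = c.(0 | 0 + (0 + 0)) | 0\{a,c} | (c.c.0\{b})\{a} ⊢ —c→ q5, —c→ q6
  q2 = (0 | 0 + (0 + 0)) | ((b.0)\{a,c} + c.0 | (0 | 0)) | (c.c.0\{b})\{a} ⊢ —b→ q5, —c→ q7, —c→ q8
  q3 = c.(0 | 0 + (0 + 0)) | ((b.0)\{a,c} + c.0 | (0 | 0)) | (c.0\{b})\{a} ⊢ —b→ q6, —c→ q10, —c→ q7, —c→ q9
  q4 = c.(0 | 0 + (0 + 0)) | (0 | (0 | 0)) | (c.c.0\{b})\{a} ⊢ —c→ q10, —c→ q8
  q5 = (0 | 0 + (0 + 0)) | 0\{a,c} | (c.c.0\{b})\{a} ⊢ —c→ q11
  q6 = c.(0 | 0 + (0 + 0)) | 0\{a,c} | (c.0\{b})\{a} ⊢ —c→ q11, —c→ q12
  q7 = (0 | 0 + (0 + 0)) | ((b.0)\{a,c} + c.0 | (0 | 0)) | (c.0\{b})\{a} ⊢ —b→ q11, —c→ q13, —c→ q14
  q8 = (0 | 0 + (0 + 0)) | (0 | (0 | 0)) | (c.c.0\{b})\{a} ⊢ —c→ q14
  q9 = c.(0 | 0 + (0 + 0)) | ((b.0)\{a,c} + c.0 | (0 | 0)) | 0\{b}\{a} ⊢ —b→ q12, —c→ q13, —c→ q15
  q10 = c.(0 | 0 + (0 + 0)) | (0 | (0 | 0)) | (c.0\{b})\{a} ⊢ —c→ q14, —c→ q15
  q11 = (0 | 0 + (0 + 0)) | 0\{a,c} | (c.0\{b})\{a} ⊢ —c→ q16
  q12 = c.(0 | 0 + (0 + 0)) | 0\{a,c} | 0\{b}\{a} ⊢ —c→ q16
  q13 = (0 | 0 + (0 + 0)) | ((b.0)\{a,c} + c.0 | (0 | 0)) | 0\{b}\{a} ⊢ —b→ q16, —c→ q17
  q14 = (0 | 0 + (0 + 0)) | (0 | (0 | 0)) | (c.0\{b})\{a} ⊢ —c→ q17
  q15 = c.(0 | 0 + (0 + 0)) | (0 | (0 | 0)) | 0\{b}\{a} ⊢ —c→ q17
  q16 = (0 | 0 + (0 + 0)) | 0\{a,c} | 0\{b}\{a} ⊢ ∅
  q17 = (0 | 0 + (0 + 0)) | (0 | (0 | 0)) | 0\{b}\{a} ⊢ ∅
Coarsest stable partition (strong bisimilarity classes):
  B0 = {p0, q0}
  B1 = {p2, p3, q2, q3}
  B2 = {p10, p5, p6, p8, q10, q5, q6, q8}
  B3 = {p11, p12, p14, p15, q11, q12, q14, q15}
  B4 = {p16, p17, q16, q17}
  B5 = {p7, p9, q7, q9}
  B6 = {p13, q13}
  B7 = {p1, p4, q1, q4}
p0 ∈ B0, q0 ∈ B0 → same block

bisimilar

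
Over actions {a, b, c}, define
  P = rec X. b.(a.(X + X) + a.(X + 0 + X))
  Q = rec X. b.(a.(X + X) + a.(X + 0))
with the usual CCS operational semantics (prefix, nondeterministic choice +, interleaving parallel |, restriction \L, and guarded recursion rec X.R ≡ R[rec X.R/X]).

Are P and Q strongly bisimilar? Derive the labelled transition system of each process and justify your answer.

YES

LTS(P): 4 reachable states
  m0 = rec X. b.(a.(X + X) + a.(X + 0 + X)) → =b=> m1
  m1 = a.((rec X. b.(a.(X + X) + a.(X + 0 + X))) + (rec X. b.(a.(X + X) + a.(X + 0 + X)))) + a.((rec X. b.(a.(X + X) + a.(X + 0 + X))) + 0 + (rec X. b.(a.(X + X) + a.(X + 0 + X)))) → =a=> m2, =a=> m3
  m2 = (rec X. b.(a.(X + X) + a.(X + 0 + X))) + (rec X. b.(a.(X + X) + a.(X + 0 + X))) → =b=> m1
  m3 = (rec X. b.(a.(X + X) + a.(X + 0 + X))) + 0 + (rec X. b.(a.(X + X) + a.(X + 0 + X))) → =b=> m1
LTS(Q): 4 reachable states
  n0 = rec X. b.(a.(X + X) + a.(X + 0)) → =b=> n1
  n1 = a.((rec X. b.(a.(X + X) + a.(X + 0))) + (rec X. b.(a.(X + X) + a.(X + 0)))) + a.((rec X. b.(a.(X + X) + a.(X + 0))) + 0) → =a=> n2, =a=> n3
  n2 = (rec X. b.(a.(X + X) + a.(X + 0))) + (rec X. b.(a.(X + X) + a.(X + 0))) → =b=> n1
  n3 = (rec X. b.(a.(X + X) + a.(X + 0))) + 0 → =b=> n1
Bisimilarity quotient blocks:
  B0 = {m0, m2, m3, n0, n2, n3}
  B1 = {m1, n1}
m0 ∈ B0, n0 ∈ B0 → same block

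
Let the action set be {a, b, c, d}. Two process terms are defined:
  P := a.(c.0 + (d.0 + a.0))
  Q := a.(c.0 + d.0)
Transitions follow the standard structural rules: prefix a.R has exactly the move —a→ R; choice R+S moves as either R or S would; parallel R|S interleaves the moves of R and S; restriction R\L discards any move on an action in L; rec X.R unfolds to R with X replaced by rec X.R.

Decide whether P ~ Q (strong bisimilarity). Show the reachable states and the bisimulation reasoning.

NO

Reachable graph of P (3 states):
  s0 = a.(c.0 + (d.0 + a.0)) ⊢ --a--▸ s1
  s1 = c.0 + (d.0 + a.0) ⊢ --a--▸ s2, --c--▸ s2, --d--▸ s2
  s2 = 0 ⊢ ∅
Reachable graph of Q (3 states):
  t0 = a.(c.0 + d.0) ⊢ --a--▸ t1
  t1 = c.0 + d.0 ⊢ --c--▸ t2, --d--▸ t2
  t2 = 0 ⊢ ∅
Bisimilarity quotient blocks:
  B0 = {s0}
  B1 = {s1}
  B2 = {s2, t2}
  B3 = {t0}
  B4 = {t1}
s0 ∈ B0, t0 ∈ B3 → different blocks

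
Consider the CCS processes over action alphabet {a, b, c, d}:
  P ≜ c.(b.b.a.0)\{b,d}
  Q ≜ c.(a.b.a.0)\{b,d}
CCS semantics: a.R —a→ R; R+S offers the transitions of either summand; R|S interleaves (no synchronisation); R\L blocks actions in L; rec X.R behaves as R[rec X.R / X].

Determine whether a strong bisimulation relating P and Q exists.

P ≁ Q

Reachable graph of P (2 states):
  u0 = c.(b.b.a.0)\{b,d} | --c--▸ u1
  u1 = (b.b.a.0)\{b,d} | ∅
Reachable graph of Q (3 states):
  v0 = c.(a.b.a.0)\{b,d} | --c--▸ v1
  v1 = (a.b.a.0)\{b,d} | --a--▸ v2
  v2 = (b.a.0)\{b,d} | ∅
Bisimilarity quotient blocks:
  B0 = {u0}
  B1 = {u1, v2}
  B2 = {v0}
  B3 = {v1}
u0 ∈ B0, v0 ∈ B2 → different blocks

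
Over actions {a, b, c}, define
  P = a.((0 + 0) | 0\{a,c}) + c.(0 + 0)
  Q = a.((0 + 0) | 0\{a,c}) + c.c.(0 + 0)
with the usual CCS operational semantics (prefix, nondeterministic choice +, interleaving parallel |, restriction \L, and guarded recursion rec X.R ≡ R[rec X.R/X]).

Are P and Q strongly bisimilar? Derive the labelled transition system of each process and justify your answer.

not bisimilar

LTS(P): 3 reachable states
  m0 = a.((0 + 0) | 0\{a,c}) + c.(0 + 0) has moves --a--▸ m1, --c--▸ m2
  m1 = (0 + 0) | 0\{a,c} has moves (no moves)
  m2 = 0 + 0 has moves (no moves)
LTS(Q): 4 reachable states
  n0 = a.((0 + 0) | 0\{a,c}) + c.c.(0 + 0) has moves --a--▸ n1, --c--▸ n2
  n1 = (0 + 0) | 0\{a,c} has moves (no moves)
  n2 = c.(0 + 0) has moves --c--▸ n3
  n3 = 0 + 0 has moves (no moves)
Coarsest stable partition (strong bisimilarity classes):
  B0 = {m0}
  B1 = {m1, m2, n1, n3}
  B2 = {n0}
  B3 = {n2}
m0 ∈ B0, n0 ∈ B2 → different blocks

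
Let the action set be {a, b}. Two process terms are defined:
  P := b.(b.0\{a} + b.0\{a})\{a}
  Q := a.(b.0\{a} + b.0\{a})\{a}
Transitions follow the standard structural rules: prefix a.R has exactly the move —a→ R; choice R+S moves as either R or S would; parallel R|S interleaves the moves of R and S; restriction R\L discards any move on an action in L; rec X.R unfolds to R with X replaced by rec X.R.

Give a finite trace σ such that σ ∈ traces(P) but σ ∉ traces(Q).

b

LTS(P): 3 reachable states
  p0 = b.(b.0\{a} + b.0\{a})\{a} has moves --b--▸ p1
  p1 = (b.0\{a} + b.0\{a})\{a} has moves --b--▸ p2
  p2 = 0\{a}\{a} has moves stopped
LTS(Q): 3 reachable states
  q0 = a.(b.0\{a} + b.0\{a})\{a} has moves --a--▸ q1
  q1 = (b.0\{a} + b.0\{a})\{a} has moves --b--▸ q2
  q2 = 0\{a}\{a} has moves stopped
Trace ⟨b⟩ through P, begin at {p0}:
  after b @ step 1: {p1}
  — P admits the full trace.
Trace ⟨b⟩ through Q, begin at {q0}:
  after b @ step 1: ∅ (Q stuck)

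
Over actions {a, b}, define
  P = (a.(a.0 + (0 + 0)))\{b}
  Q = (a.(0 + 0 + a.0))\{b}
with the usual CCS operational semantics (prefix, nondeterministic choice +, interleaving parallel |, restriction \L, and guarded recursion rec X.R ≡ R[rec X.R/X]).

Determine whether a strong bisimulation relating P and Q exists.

P's transition system — 3 states:
  u0 = (a.(a.0 + (0 + 0)))\{b} has moves =a=> u1
  u1 = (a.0 + (0 + 0))\{b} has moves =a=> u2
  u2 = 0\{b} has moves deadlocked
Q's transition system — 3 states:
  v0 = (a.(0 + 0 + a.0))\{b} has moves =a=> v1
  v1 = (0 + 0 + a.0)\{b} has moves =a=> v2
  v2 = 0\{b} has moves deadlocked
Bisimilarity quotient blocks:
  B0 = {u0, v0}
  B1 = {u1, v1}
  B2 = {u2, v2}
u0 ∈ B0, v0 ∈ B0 → same block

P ~ Q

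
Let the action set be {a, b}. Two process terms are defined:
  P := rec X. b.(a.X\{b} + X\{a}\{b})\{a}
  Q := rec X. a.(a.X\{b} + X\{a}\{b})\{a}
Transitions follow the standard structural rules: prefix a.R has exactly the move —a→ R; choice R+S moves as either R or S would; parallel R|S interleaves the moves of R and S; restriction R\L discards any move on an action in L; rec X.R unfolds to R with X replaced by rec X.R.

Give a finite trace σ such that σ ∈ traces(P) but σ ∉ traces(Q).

Reachable graph of P (2 states):
  u0 = rec X. b.(a.X\{b} + X\{a}\{b})\{a} → —b→ u1
  u1 = (a.(rec X. b.(a.X\{b} + X\{a}\{b})\{a})\{b} + (rec X. b.(a.X\{b} + X\{a}\{b})\{a})\{a}\{b})\{a} → ·
Reachable graph of Q (2 states):
  v0 = rec X. a.(a.X\{b} + X\{a}\{b})\{a} → —a→ v1
  v1 = (a.(rec X. a.(a.X\{b} + X\{a}\{b})\{a})\{b} + (rec X. a.(a.X\{b} + X\{a}\{b})\{a})\{a}\{b})\{a} → ·
Run σ = ⟨b⟩ on P: start {u0}
  step 1 (b): {u1}
  — P admits the full trace.
Run σ = ⟨b⟩ on Q: start {v0}
  step 1 (b): ∅ (Q stuck)

b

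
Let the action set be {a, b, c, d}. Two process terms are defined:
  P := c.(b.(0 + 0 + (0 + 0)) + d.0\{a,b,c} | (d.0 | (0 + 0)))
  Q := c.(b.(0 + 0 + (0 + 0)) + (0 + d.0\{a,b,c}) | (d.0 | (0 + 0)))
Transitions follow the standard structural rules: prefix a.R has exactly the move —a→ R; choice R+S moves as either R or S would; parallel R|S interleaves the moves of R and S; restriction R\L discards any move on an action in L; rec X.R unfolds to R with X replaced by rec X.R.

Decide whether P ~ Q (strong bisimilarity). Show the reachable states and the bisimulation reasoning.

Reachable graph of P (6 states):
  m0 = c.(b.(0 + 0 + (0 + 0)) + d.0\{a,b,c} | (d.0 | (0 + 0))) ⊢ —c→ m1
  m1 = b.(0 + 0 + (0 + 0)) + d.0\{a,b,c} | (d.0 | (0 + 0)) ⊢ —b→ m2, —d→ m3, —d→ m4
  m2 = 0 + 0 + (0 + 0) ⊢ ·
  m3 = 0\{a,b,c} | (d.0 | (0 + 0)) ⊢ —d→ m5
  m4 = d.0\{a,b,c} | (0 | (0 + 0)) ⊢ —d→ m5
  m5 = 0\{a,b,c} | (0 | (0 + 0)) ⊢ ·
Reachable graph of Q (6 states):
  n0 = c.(b.(0 + 0 + (0 + 0)) + (0 + d.0\{a,b,c}) | (d.0 | (0 + 0))) ⊢ —c→ n1
  n1 = b.(0 + 0 + (0 + 0)) + (0 + d.0\{a,b,c}) | (d.0 | (0 + 0)) ⊢ —b→ n2, —d→ n3, —d→ n4
  n2 = 0 + 0 + (0 + 0) ⊢ ·
  n3 = (0 + d.0\{a,b,c}) | (0 | (0 + 0)) ⊢ —d→ n5
  n4 = 0\{a,b,c} | (d.0 | (0 + 0)) ⊢ —d→ n5
  n5 = 0\{a,b,c} | (0 | (0 + 0)) ⊢ ·
Partition-refinement fixed point:
  B0 = {m0, n0}
  B1 = {m1, n1}
  B2 = {m3, m4, n3, n4}
  B3 = {m2, m5, n2, n5}
m0 ∈ B0, n0 ∈ B0 → same block

P ~ Q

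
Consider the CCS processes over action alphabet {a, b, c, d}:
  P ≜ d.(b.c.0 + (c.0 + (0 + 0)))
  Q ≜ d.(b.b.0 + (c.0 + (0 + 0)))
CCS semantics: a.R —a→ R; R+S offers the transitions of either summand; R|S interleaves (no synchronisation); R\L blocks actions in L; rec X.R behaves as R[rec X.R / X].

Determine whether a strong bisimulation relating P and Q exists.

P ≁ Q

P's transition system — 4 states:
  m0 = d.(b.c.0 + (c.0 + (0 + 0))) :: -d-> m1
  m1 = b.c.0 + (c.0 + (0 + 0)) :: -b-> m2, -c-> m3
  m2 = c.0 :: -c-> m3
  m3 = 0 :: stopped
Q's transition system — 4 states:
  n0 = d.(b.b.0 + (c.0 + (0 + 0))) :: -d-> n1
  n1 = b.b.0 + (c.0 + (0 + 0)) :: -b-> n2, -c-> n3
  n2 = b.0 :: -b-> n3
  n3 = 0 :: stopped
Coarsest stable partition (strong bisimilarity classes):
  B0 = {m0}
  B1 = {m1}
  B2 = {m2}
  B3 = {m3, n3}
  B4 = {n0}
  B5 = {n1}
  B6 = {n2}
m0 ∈ B0, n0 ∈ B4 → different blocks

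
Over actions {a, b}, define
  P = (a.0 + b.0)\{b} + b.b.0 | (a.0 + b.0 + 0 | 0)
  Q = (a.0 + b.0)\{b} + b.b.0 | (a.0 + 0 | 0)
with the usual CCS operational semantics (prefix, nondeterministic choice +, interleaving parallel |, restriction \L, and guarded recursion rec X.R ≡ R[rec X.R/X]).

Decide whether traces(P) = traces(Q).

traces(P) ≠ traces(Q) — witness ⟨bbb⟩

Reachable graph of P (7 states):
  u0 = (a.0 + b.0)\{b} + b.b.0 | (a.0 + b.0 + 0 | 0) ⊢ --a--▸ u1, --a--▸ u2, --b--▸ u2, --b--▸ u3
  u1 = 0\{b} ⊢ stopped
  u2 = b.b.0 | 0 ⊢ --b--▸ u4
  u3 = b.0 | (a.0 + b.0 + 0 | 0) ⊢ --a--▸ u4, --b--▸ u4, --b--▸ u5
  u4 = b.0 | 0 ⊢ --b--▸ u6
  u5 = 0 | (a.0 + b.0 + 0 | 0) ⊢ --a--▸ u6, --b--▸ u6
  u6 = 0 | 0 ⊢ stopped
Reachable graph of Q (7 states):
  v0 = (a.0 + b.0)\{b} + b.b.0 | (a.0 + 0 | 0) ⊢ --a--▸ v1, --a--▸ v2, --b--▸ v3
  v1 = 0\{b} ⊢ stopped
  v2 = b.b.0 | 0 ⊢ --b--▸ v4
  v3 = b.0 | (a.0 + 0 | 0) ⊢ --a--▸ v4, --b--▸ v5
  v4 = b.0 | 0 ⊢ --b--▸ v6
  v5 = 0 | (a.0 + 0 | 0) ⊢ --a--▸ v6
  v6 = 0 | 0 ⊢ stopped
Run σ = ⟨bbb⟩ on P: start {u0}
  step 1 (b): {u2, u3}
  step 2 (b): {u4, u5}
  step 3 (b): {u6}
  — P admits the full trace.
Run σ = ⟨bbb⟩ on Q: start {v0}
  step 1 (b): {v3}
  step 2 (b): {v5}
  step 3 (b): ∅  — Q cannot continue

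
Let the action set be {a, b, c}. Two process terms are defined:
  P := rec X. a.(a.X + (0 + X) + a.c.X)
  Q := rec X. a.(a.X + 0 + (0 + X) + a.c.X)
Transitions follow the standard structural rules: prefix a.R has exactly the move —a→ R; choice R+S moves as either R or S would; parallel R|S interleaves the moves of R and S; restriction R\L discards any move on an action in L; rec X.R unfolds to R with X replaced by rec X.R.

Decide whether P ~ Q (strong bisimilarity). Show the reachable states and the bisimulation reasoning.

bisimilar

LTS(P): 3 reachable states
  u0 = rec X. a.(a.X + (0 + X) + a.c.X) → ··a··> u1
  u1 = a.(rec X. a.(a.X + (0 + X) + a.c.X)) + (0 + (rec X. a.(a.X + (0 + X) + a.c.X))) + a.c.(rec X. a.(a.X + (0 + X) + a.c.X)) → ··a··> u0, ··a··> u1, ··a··> u2
  u2 = c.(rec X. a.(a.X + (0 + X) + a.c.X)) → ··c··> u0
LTS(Q): 3 reachable states
  v0 = rec X. a.(a.X + 0 + (0 + X) + a.c.X) → ··a··> v1
  v1 = a.(rec X. a.(a.X + 0 + (0 + X) + a.c.X)) + 0 + (0 + (rec X. a.(a.X + 0 + (0 + X) + a.c.X))) + a.c.(rec X. a.(a.X + 0 + (0 + X) + a.c.X)) → ··a··> v0, ··a··> v1, ··a··> v2
  v2 = c.(rec X. a.(a.X + 0 + (0 + X) + a.c.X)) → ··c··> v0
Partition-refinement fixed point:
  B0 = {u0, v0}
  B1 = {u1, v1}
  B2 = {u2, v2}
u0 ∈ B0, v0 ∈ B0 → same block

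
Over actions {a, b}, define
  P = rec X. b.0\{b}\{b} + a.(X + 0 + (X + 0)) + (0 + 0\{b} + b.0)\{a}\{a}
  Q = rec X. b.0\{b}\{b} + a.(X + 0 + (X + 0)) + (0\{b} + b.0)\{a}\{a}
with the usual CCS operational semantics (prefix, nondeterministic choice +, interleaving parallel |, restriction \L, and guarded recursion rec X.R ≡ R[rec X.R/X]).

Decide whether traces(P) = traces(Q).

LTS(P): 4 reachable states
  s0 = rec X. b.0\{b}\{b} + a.(X + 0 + (X + 0)) + (0 + 0\{b} + b.0)\{a}\{a} ⊢ --a--▸ s1, --b--▸ s2, --b--▸ s3
  s1 = (rec X. b.0\{b}\{b} + a.(X + 0 + (X + 0)) + (0 + 0\{b} + b.0)\{a}\{a}) + 0 + ((rec X. b.0\{b}\{b} + a.(X + 0 + (X + 0)) + (0 + 0\{b} + b.0)\{a}\{a}) + 0) ⊢ --a--▸ s1, --b--▸ s2, --b--▸ s3
  s2 = 0\{a}\{a} ⊢ (no moves)
  s3 = 0\{b}\{b} ⊢ (no moves)
LTS(Q): 4 reachable states
  t0 = rec X. b.0\{b}\{b} + a.(X + 0 + (X + 0)) + (0\{b} + b.0)\{a}\{a} ⊢ --a--▸ t1, --b--▸ t2, --b--▸ t3
  t1 = (rec X. b.0\{b}\{b} + a.(X + 0 + (X + 0)) + (0\{b} + b.0)\{a}\{a}) + 0 + ((rec X. b.0\{b}\{b} + a.(X + 0 + (X + 0)) + (0\{b} + b.0)\{a}\{a}) + 0) ⊢ --a--▸ t1, --b--▸ t2, --b--▸ t3
  t2 = 0\{a}\{a} ⊢ (no moves)
  t3 = 0\{b}\{b} ⊢ (no moves)
Partition-refinement fixed point:
  B0 = {s0, s1, t0, t1}
  B1 = {s2, s3, t2, t3}
s0 ∈ B0, t0 ∈ B0 → same block
Bisimilar ⇒ trace-equivalent.

trace-equivalent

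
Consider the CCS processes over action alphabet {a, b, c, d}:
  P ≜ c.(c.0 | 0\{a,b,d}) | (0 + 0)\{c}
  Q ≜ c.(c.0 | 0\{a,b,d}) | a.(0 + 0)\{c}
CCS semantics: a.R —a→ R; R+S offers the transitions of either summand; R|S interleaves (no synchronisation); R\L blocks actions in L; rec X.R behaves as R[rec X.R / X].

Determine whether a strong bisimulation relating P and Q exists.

P's transition system — 3 states:
  u0 = c.(c.0 | 0\{a,b,d}) | (0 + 0)\{c} → --c--▸ u1
  u1 = c.0 | 0\{a,b,d} | (0 + 0)\{c} → --c--▸ u2
  u2 = 0 | 0\{a,b,d} | (0 + 0)\{c} → ·
Q's transition system — 6 states:
  v0 = c.(c.0 | 0\{a,b,d}) | a.(0 + 0)\{c} → --a--▸ v1, --c--▸ v2
  v1 = c.(c.0 | 0\{a,b,d}) | (0 + 0)\{c} → --c--▸ v3
  v2 = c.0 | 0\{a,b,d} | a.(0 + 0)\{c} → --a--▸ v3, --c--▸ v4
  v3 = c.0 | 0\{a,b,d} | (0 + 0)\{c} → --c--▸ v5
  v4 = 0 | 0\{a,b,d} | a.(0 + 0)\{c} → --a--▸ v5
  v5 = 0 | 0\{a,b,d} | (0 + 0)\{c} → ·
Bisimilarity quotient blocks:
  B0 = {u0, v1}
  B1 = {u1, v3}
  B2 = {u2, v5}
  B3 = {v0}
  B4 = {v2}
  B5 = {v4}
u0 ∈ B0, v0 ∈ B3 → different blocks

not bisimilar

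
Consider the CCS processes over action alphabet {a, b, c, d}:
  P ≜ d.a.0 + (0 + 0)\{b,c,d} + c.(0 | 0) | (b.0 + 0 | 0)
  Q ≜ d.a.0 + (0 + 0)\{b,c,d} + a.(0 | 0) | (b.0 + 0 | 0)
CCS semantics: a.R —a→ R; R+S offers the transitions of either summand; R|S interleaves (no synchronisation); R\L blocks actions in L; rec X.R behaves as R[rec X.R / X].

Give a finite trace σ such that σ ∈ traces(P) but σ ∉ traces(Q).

c

Reachable graph of P (6 states):
  u0 = d.a.0 + (0 + 0)\{b,c,d} + c.(0 | 0) | (b.0 + 0 | 0) → ··b··> u1, ··c··> u2, ··d··> u3
  u1 = c.(0 | 0) | 0 → ··c··> u4
  u2 = 0 | 0 | (b.0 + 0 | 0) → ··b··> u4
  u3 = a.0 → ··a··> u5
  u4 = 0 | 0 | 0 → deadlocked
  u5 = 0 → deadlocked
Reachable graph of Q (6 states):
  v0 = d.a.0 + (0 + 0)\{b,c,d} + a.(0 | 0) | (b.0 + 0 | 0) → ··a··> v1, ··b··> v2, ··d··> v3
  v1 = 0 | 0 | (b.0 + 0 | 0) → ··b··> v4
  v2 = a.(0 | 0) | 0 → ··a··> v4
  v3 = a.0 → ··a··> v5
  v4 = 0 | 0 | 0 → deadlocked
  v5 = 0 → deadlocked
Executing c from P (initial set {u0}):
  after c @ step 1: {u2}
  P completes σ.
Executing c from Q (initial set {v0}):
  after c @ step 1: ∅  — Q cannot continue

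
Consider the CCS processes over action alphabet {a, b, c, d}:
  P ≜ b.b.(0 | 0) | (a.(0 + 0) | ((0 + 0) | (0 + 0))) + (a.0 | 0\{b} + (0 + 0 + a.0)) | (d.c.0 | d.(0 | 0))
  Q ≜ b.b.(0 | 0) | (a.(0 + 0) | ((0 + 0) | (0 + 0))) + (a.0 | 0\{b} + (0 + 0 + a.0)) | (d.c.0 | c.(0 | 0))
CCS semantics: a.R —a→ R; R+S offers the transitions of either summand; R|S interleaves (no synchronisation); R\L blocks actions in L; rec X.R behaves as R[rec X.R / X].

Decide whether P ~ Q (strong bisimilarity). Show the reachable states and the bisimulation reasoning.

not bisimilar

Reachable graph of P (23 states):
  u0 = b.b.(0 | 0) | (a.(0 + 0) | ((0 + 0) | (0 + 0))) + (a.0 | 0\{b} + (0 + 0 + a.0)) | (d.c.0 | d.(0 | 0)) → ··a··> u1, ··a··> u2, ··a··> u3, ··b··> u4, ··d··> u5, ··d··> u6
  u1 = 0 | (d.c.0 | d.(0 | 0)) → ··d··> u7, ··d··> u8
  u2 = 0 | 0\{b} | (d.c.0 | d.(0 | 0)) → ··d··> u10, ··d··> u9
  u3 = b.b.(0 | 0) | ((0 + 0) | ((0 + 0) | (0 + 0))) → ··b··> u11
  u4 = b.(0 | 0) | (a.(0 + 0) | ((0 + 0) | (0 + 0))) → ··a··> u11, ··b··> u12
  u5 = (a.0 | 0\{b} + (0 + 0 + a.0)) | (c.0 | d.(0 | 0)) → ··a··> u7, ··a··> u9, ··c··> u13, ··d··> u14
  u6 = (a.0 | 0\{b} + (0 + 0 + a.0)) | (d.c.0 | (0 | 0)) → ··a··> u10, ··a··> u8, ··d··> u14
  u7 = 0 | (c.0 | d.(0 | 0)) → ··c··> u15, ··d··> u16
  u8 = 0 | (d.c.0 | (0 | 0)) → ··d··> u16
  u9 = 0 | 0\{b} | (c.0 | d.(0 | 0)) → ··c··> u17, ··d··> u18
  u10 = 0 | 0\{b} | (d.c.0 | (0 | 0)) → ··d··> u18
  u11 = b.(0 | 0) | ((0 + 0) | ((0 + 0) | (0 + 0))) → ··b··> u19
  u12 = 0 | 0 | (a.(0 + 0) | ((0 + 0) | (0 + 0))) → ··a··> u19
  u13 = (a.0 | 0\{b} + (0 + 0 + a.0)) | (0 | d.(0 | 0)) → ··a··> u15, ··a··> u17, ··d··> u20
  u14 = (a.0 | 0\{b} + (0 + 0 + a.0)) | (c.0 | (0 | 0)) → ··a··> u16, ··a··> u18, ··c··> u20
  u15 = 0 | (0 | d.(0 | 0)) → ··d··> u21
  u16 = 0 | (c.0 | (0 | 0)) → ··c··> u21
  u17 = 0 | 0\{b} | (0 | d.(0 | 0)) → ··d··> u22
  u18 = 0 | 0\{b} | (c.0 | (0 | 0)) → ··c··> u22
  u19 = 0 | 0 | ((0 + 0) | ((0 + 0) | (0 + 0))) → deadlocked
  u20 = (a.0 | 0\{b} + (0 + 0 + a.0)) | (0 | (0 | 0)) → ··a··> u21, ··a··> u22
  u21 = 0 | (0 | (0 | 0)) → deadlocked
  u22 = 0 | 0\{b} | (0 | (0 | 0)) → deadlocked
Reachable graph of Q (23 states):
  v0 = b.b.(0 | 0) | (a.(0 + 0) | ((0 + 0) | (0 + 0))) + (a.0 | 0\{b} + (0 + 0 + a.0)) | (d.c.0 | c.(0 | 0)) → ··a··> v1, ··a··> v2, ··a··> v3, ··b··> v4, ··c··> v5, ··d··> v6
  v1 = 0 | (d.c.0 | c.(0 | 0)) → ··c··> v7, ··d··> v8
  v2 = 0 | 0\{b} | (d.c.0 | c.(0 | 0)) → ··c··> v9, ··d··> v10
  v3 = b.b.(0 | 0) | ((0 + 0) | ((0 + 0) | (0 + 0))) → ··b··> v11
  v4 = b.(0 | 0) | (a.(0 + 0) | ((0 + 0) | (0 + 0))) → ··a··> v11, ··b··> v12
  v5 = (a.0 | 0\{b} + (0 + 0 + a.0)) | (d.c.0 | (0 | 0)) → ··a··> v7, ··a··> v9, ··d··> v13
  v6 = (a.0 | 0\{b} + (0 + 0 + a.0)) | (c.0 | c.(0 | 0)) → ··a··> v10, ··a··> v8, ··c··> v13, ··c··> v14
  v7 = 0 | (d.c.0 | (0 | 0)) → ··d··> v15
  v8 = 0 | (c.0 | c.(0 | 0)) → ··c··> v15, ··c··> v16
  v9 = 0 | 0\{b} | (d.c.0 | (0 | 0)) → ··d··> v17
  v10 = 0 | 0\{b} | (c.0 | c.(0 | 0)) → ··c··> v17, ··c··> v18
  v11 = b.(0 | 0) | ((0 + 0) | ((0 + 0) | (0 + 0))) → ··b··> v19
  v12 = 0 | 0 | (a.(0 + 0) | ((0 + 0) | (0 + 0))) → ··a··> v19
  v13 = (a.0 | 0\{b} + (0 + 0 + a.0)) | (c.0 | (0 | 0)) → ··a··> v15, ··a··> v17, ··c··> v20
  v14 = (a.0 | 0\{b} + (0 + 0 + a.0)) | (0 | c.(0 | 0)) → ··a··> v16, ··a··> v18, ··c··> v20
  v15 = 0 | (c.0 | (0 | 0)) → ··c··> v21
  v16 = 0 | (0 | c.(0 | 0)) → ··c··> v21
  v17 = 0 | 0\{b} | (c.0 | (0 | 0)) → ··c··> v22
  v18 = 0 | 0\{b} | (0 | c.(0 | 0)) → ··c··> v22
  v19 = 0 | 0 | ((0 + 0) | ((0 + 0) | (0 + 0))) → deadlocked
  v20 = (a.0 | 0\{b} + (0 + 0 + a.0)) | (0 | (0 | 0)) → ··a··> v21, ··a··> v22
  v21 = 0 | (0 | (0 | 0)) → deadlocked
  v22 = 0 | 0\{b} | (0 | (0 | 0)) → deadlocked
Partition-refinement fixed point:
  B0 = {u0}
  B1 = {u5}
  B2 = {u14, v13, v14}
  B3 = {u16, u18, v15, v16, v17, v18}
  B4 = {u19, u21, u22, v19, v21, v22}
  B5 = {u12, u20, v12, v20}
  B6 = {u7, u9}
  B7 = {u15, u17}
  B8 = {u13}
  B9 = {u1, u2}
  B10 = {u10, u8, v7, v9}
  B11 = {u4, v4}
  B12 = {u11, v11}
  B13 = {u3, v3}
  B14 = {u6, v5}
  B15 = {v0}
  B16 = {v1, v2}
  B17 = {v10, v8}
  B18 = {v6}
u0 ∈ B0, v0 ∈ B15 → different blocks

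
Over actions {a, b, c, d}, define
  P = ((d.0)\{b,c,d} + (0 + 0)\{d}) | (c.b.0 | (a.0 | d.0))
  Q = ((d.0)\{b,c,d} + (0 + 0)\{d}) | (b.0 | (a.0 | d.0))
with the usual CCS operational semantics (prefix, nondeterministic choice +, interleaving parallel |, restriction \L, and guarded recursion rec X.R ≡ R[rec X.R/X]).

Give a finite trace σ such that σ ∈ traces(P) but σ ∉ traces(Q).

Reachable graph of P (12 states):
  s0 = ((d.0)\{b,c,d} + (0 + 0)\{d}) | (c.b.0 | (a.0 | d.0)) has moves --a--▸ s1, --c--▸ s2, --d--▸ s3
  s1 = ((d.0)\{b,c,d} + (0 + 0)\{d}) | (c.b.0 | (0 | d.0)) has moves --c--▸ s4, --d--▸ s5
  s2 = ((d.0)\{b,c,d} + (0 + 0)\{d}) | (b.0 | (a.0 | d.0)) has moves --a--▸ s4, --b--▸ s6, --d--▸ s7
  s3 = ((d.0)\{b,c,d} + (0 + 0)\{d}) | (c.b.0 | (a.0 | 0)) has moves --a--▸ s5, --c--▸ s7
  s4 = ((d.0)\{b,c,d} + (0 + 0)\{d}) | (b.0 | (0 | d.0)) has moves --b--▸ s8, --d--▸ s9
  s5 = ((d.0)\{b,c,d} + (0 + 0)\{d}) | (c.b.0 | (0 | 0)) has moves --c--▸ s9
  s6 = ((d.0)\{b,c,d} + (0 + 0)\{d}) | (0 | (a.0 | d.0)) has moves --a--▸ s8, --d--▸ s10
  s7 = ((d.0)\{b,c,d} + (0 + 0)\{d}) | (b.0 | (a.0 | 0)) has moves --a--▸ s9, --b--▸ s10
  s8 = ((d.0)\{b,c,d} + (0 + 0)\{d}) | (0 | (0 | d.0)) has moves --d--▸ s11
  s9 = ((d.0)\{b,c,d} + (0 + 0)\{d}) | (b.0 | (0 | 0)) has moves --b--▸ s11
  s10 = ((d.0)\{b,c,d} + (0 + 0)\{d}) | (0 | (a.0 | 0)) has moves --a--▸ s11
  s11 = ((d.0)\{b,c,d} + (0 + 0)\{d}) | (0 | (0 | 0)) has moves deadlocked
Reachable graph of Q (8 states):
  t0 = ((d.0)\{b,c,d} + (0 + 0)\{d}) | (b.0 | (a.0 | d.0)) has moves --a--▸ t1, --b--▸ t2, --d--▸ t3
  t1 = ((d.0)\{b,c,d} + (0 + 0)\{d}) | (b.0 | (0 | d.0)) has moves --b--▸ t4, --d--▸ t5
  t2 = ((d.0)\{b,c,d} + (0 + 0)\{d}) | (0 | (a.0 | d.0)) has moves --a--▸ t4, --d--▸ t6
  t3 = ((d.0)\{b,c,d} + (0 + 0)\{d}) | (b.0 | (a.0 | 0)) has moves --a--▸ t5, --b--▸ t6
  t4 = ((d.0)\{b,c,d} + (0 + 0)\{d}) | (0 | (0 | d.0)) has moves --d--▸ t7
  t5 = ((d.0)\{b,c,d} + (0 + 0)\{d}) | (b.0 | (0 | 0)) has moves --b--▸ t7
  t6 = ((d.0)\{b,c,d} + (0 + 0)\{d}) | (0 | (a.0 | 0)) has moves --a--▸ t7
  t7 = ((d.0)\{b,c,d} + (0 + 0)\{d}) | (0 | (0 | 0)) has moves deadlocked
Trace ⟨c⟩ through P, begin at {s0}:
  step 1 (c): {s2}
  ✓ P
Trace ⟨c⟩ through Q, begin at {t0}:
  step 1 (c): ∅  — Q cannot continue

c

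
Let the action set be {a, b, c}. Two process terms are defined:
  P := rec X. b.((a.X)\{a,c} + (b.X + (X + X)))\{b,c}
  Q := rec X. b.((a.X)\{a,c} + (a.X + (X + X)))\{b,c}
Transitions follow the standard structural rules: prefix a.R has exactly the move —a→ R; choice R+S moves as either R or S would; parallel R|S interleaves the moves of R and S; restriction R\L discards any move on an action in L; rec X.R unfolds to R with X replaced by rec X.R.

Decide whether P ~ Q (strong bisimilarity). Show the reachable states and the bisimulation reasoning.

Reachable graph of P (2 states):
  m0 = rec X. b.((a.X)\{a,c} + (b.X + (X + X)))\{b,c} has moves ··b··> m1
  m1 = ((a.(rec X. b.((a.X)\{a,c} + (b.X + (X + X)))\{b,c}))\{a,c} + (b.(rec X. b.((a.X)\{a,c} + (b.X + (X + X)))\{b,c}) + ((rec X. b.((a.X)\{a,c} + (b.X + (X + X)))\{b,c}) + (rec X. b.((a.X)\{a,c} + (b.X + (X + X)))\{b,c}))))\{b,c} has moves ∅
Reachable graph of Q (3 states):
  n0 = rec X. b.((a.X)\{a,c} + (a.X + (X + X)))\{b,c} has moves ··b··> n1
  n1 = ((a.(rec X. b.((a.X)\{a,c} + (a.X + (X + X)))\{b,c}))\{a,c} + (a.(rec X. b.((a.X)\{a,c} + (a.X + (X + X)))\{b,c}) + ((rec X. b.((a.X)\{a,c} + (a.X + (X + X)))\{b,c}) + (rec X. b.((a.X)\{a,c} + (a.X + (X + X)))\{b,c}))))\{b,c} has moves ··a··> n2
  n2 = (rec X. b.((a.X)\{a,c} + (a.X + (X + X)))\{b,c})\{b,c} has moves ∅
Partition-refinement fixed point:
  B0 = {m0}
  B1 = {m1, n2}
  B2 = {n0}
  B3 = {n1}
m0 ∈ B0, n0 ∈ B2 → different blocks

NO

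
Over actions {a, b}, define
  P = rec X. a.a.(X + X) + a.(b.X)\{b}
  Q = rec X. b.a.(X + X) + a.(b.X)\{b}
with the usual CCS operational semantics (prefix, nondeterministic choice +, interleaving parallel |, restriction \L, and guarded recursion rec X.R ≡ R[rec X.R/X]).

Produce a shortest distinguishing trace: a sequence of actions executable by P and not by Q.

aa

LTS(P): 4 reachable states
  s0 = rec X. a.a.(X + X) + a.(b.X)\{b} → -a-> s1, -a-> s2
  s1 = (b.(rec X. a.a.(X + X) + a.(b.X)\{b}))\{b} → (no moves)
  s2 = a.((rec X. a.a.(X + X) + a.(b.X)\{b}) + (rec X. a.a.(X + X) + a.(b.X)\{b})) → -a-> s3
  s3 = (rec X. a.a.(X + X) + a.(b.X)\{b}) + (rec X. a.a.(X + X) + a.(b.X)\{b}) → -a-> s1, -a-> s2
LTS(Q): 4 reachable states
  t0 = rec X. b.a.(X + X) + a.(b.X)\{b} → -a-> t1, -b-> t2
  t1 = (b.(rec X. b.a.(X + X) + a.(b.X)\{b}))\{b} → (no moves)
  t2 = a.((rec X. b.a.(X + X) + a.(b.X)\{b}) + (rec X. b.a.(X + X) + a.(b.X)\{b})) → -a-> t3
  t3 = (rec X. b.a.(X + X) + a.(b.X)\{b}) + (rec X. b.a.(X + X) + a.(b.X)\{b}) → -a-> t1, -b-> t2
Executing aa from P (initial set {s0}):
  after a @ step 1: {s1, s2}
  after a @ step 2: {s3}
  ✓ P
Executing aa from Q (initial set {t0}):
  after a @ step 1: {t1}
  after a @ step 2: no successor for Q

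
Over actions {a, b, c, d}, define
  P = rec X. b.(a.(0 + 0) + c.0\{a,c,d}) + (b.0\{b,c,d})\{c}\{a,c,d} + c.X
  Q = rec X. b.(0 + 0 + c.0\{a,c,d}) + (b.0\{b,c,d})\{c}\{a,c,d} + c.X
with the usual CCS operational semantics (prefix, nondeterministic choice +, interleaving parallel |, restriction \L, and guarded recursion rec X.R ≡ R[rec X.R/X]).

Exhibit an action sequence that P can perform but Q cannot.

ba

LTS(P): 5 reachable states
  p0 = rec X. b.(a.(0 + 0) + c.0\{a,c,d}) + (b.0\{b,c,d})\{c}\{a,c,d} + c.X has moves —b→ p1, —b→ p2, —c→ p0
  p1 = 0\{b,c,d}\{c}\{a,c,d} has moves ·
  p2 = a.(0 + 0) + c.0\{a,c,d} has moves —a→ p3, —c→ p4
  p3 = 0 + 0 has moves ·
  p4 = 0\{a,c,d} has moves ·
LTS(Q): 4 reachable states
  q0 = rec X. b.(0 + 0 + c.0\{a,c,d}) + (b.0\{b,c,d})\{c}\{a,c,d} + c.X has moves —b→ q1, —b→ q2, —c→ q0
  q1 = 0 + 0 + c.0\{a,c,d} has moves —c→ q3
  q2 = 0\{b,c,d}\{c}\{a,c,d} has moves ·
  q3 = 0\{a,c,d} has moves ·
Executing ba from P (initial set {p0}):
  [1] b ⇒ {p1, p2}
  [2] a ⇒ {p3}
  — P admits the full trace.
Executing ba from Q (initial set {q0}):
  [1] b ⇒ {q1, q2}
  [2] a ⇒ ∅ (Q stuck)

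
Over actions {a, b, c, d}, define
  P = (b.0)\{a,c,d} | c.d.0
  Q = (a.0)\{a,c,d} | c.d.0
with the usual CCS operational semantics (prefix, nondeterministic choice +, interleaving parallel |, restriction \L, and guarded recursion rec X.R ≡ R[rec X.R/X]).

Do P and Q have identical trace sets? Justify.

traces(P) ≠ traces(Q) — witness ⟨b⟩

P's transition system — 6 states:
  s0 = (b.0)\{a,c,d} | c.d.0 :: ··b··> s1, ··c··> s2
  s1 = 0\{a,c,d} | c.d.0 :: ··c··> s3
  s2 = (b.0)\{a,c,d} | d.0 :: ··b··> s3, ··d··> s4
  s3 = 0\{a,c,d} | d.0 :: ··d··> s5
  s4 = (b.0)\{a,c,d} | 0 :: ··b··> s5
  s5 = 0\{a,c,d} | 0 :: ·
Q's transition system — 3 states:
  t0 = (a.0)\{a,c,d} | c.d.0 :: ··c··> t1
  t1 = (a.0)\{a,c,d} | d.0 :: ··d··> t2
  t2 = (a.0)\{a,c,d} | 0 :: ·
Run σ = ⟨b⟩ on P: start {s0}
  after b @ step 1: {s1}
  P completes σ.
Run σ = ⟨b⟩ on Q: start {t0}
  after b @ step 1: ∅  — Q cannot continue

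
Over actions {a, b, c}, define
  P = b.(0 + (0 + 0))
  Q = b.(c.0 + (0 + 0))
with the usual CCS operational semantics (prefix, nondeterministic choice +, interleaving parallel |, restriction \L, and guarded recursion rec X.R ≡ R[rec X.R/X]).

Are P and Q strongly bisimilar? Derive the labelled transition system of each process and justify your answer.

Reachable graph of P (2 states):
  u0 = b.(0 + (0 + 0)) :: -b-> u1
  u1 = 0 + (0 + 0) :: deadlocked
Reachable graph of Q (3 states):
  v0 = b.(c.0 + (0 + 0)) :: -b-> v1
  v1 = c.0 + (0 + 0) :: -c-> v2
  v2 = 0 :: deadlocked
Bisimilarity quotient blocks:
  B0 = {u0}
  B1 = {u1, v2}
  B2 = {v0}
  B3 = {v1}
u0 ∈ B0, v0 ∈ B2 → different blocks

NO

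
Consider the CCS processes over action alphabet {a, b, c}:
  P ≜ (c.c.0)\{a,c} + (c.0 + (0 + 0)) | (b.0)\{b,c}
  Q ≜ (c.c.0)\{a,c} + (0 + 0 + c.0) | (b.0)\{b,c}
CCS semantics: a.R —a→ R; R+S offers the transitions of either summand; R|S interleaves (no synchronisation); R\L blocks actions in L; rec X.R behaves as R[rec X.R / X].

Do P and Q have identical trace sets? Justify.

traces(P) = traces(Q)

P's transition system — 2 states:
  m0 = (c.c.0)\{a,c} + (c.0 + (0 + 0)) | (b.0)\{b,c} has moves --c--▸ m1
  m1 = 0 | (b.0)\{b,c} has moves ·
Q's transition system — 2 states:
  n0 = (c.c.0)\{a,c} + (0 + 0 + c.0) | (b.0)\{b,c} has moves --c--▸ n1
  n1 = 0 | (b.0)\{b,c} has moves ·
Coarsest stable partition (strong bisimilarity classes):
  B0 = {m0, n0}
  B1 = {m1, n1}
m0 ∈ B0, n0 ∈ B0 → same block
Bisimilar ⇒ trace-equivalent.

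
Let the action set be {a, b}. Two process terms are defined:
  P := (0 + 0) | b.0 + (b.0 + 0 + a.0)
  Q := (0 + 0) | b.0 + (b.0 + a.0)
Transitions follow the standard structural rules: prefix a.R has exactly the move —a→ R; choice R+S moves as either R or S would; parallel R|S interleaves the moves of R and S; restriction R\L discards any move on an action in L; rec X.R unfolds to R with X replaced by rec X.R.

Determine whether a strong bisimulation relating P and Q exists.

LTS(P): 3 reachable states
  m0 = (0 + 0) | b.0 + (b.0 + 0 + a.0) → --a--▸ m1, --b--▸ m1, --b--▸ m2
  m1 = 0 → stopped
  m2 = (0 + 0) | 0 → stopped
LTS(Q): 3 reachable states
  n0 = (0 + 0) | b.0 + (b.0 + a.0) → --a--▸ n1, --b--▸ n1, --b--▸ n2
  n1 = 0 → stopped
  n2 = (0 + 0) | 0 → stopped
Coarsest stable partition (strong bisimilarity classes):
  B0 = {m0, n0}
  B1 = {m1, m2, n1, n2}
m0 ∈ B0, n0 ∈ B0 → same block

P ~ Q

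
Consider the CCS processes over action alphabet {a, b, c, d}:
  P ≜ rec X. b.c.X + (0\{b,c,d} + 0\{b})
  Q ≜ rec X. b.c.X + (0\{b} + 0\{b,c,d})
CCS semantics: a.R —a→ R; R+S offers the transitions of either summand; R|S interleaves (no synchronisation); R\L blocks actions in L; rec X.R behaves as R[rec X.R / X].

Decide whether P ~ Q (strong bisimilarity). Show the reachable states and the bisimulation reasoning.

Reachable graph of P (2 states):
  s0 = rec X. b.c.X + (0\{b,c,d} + 0\{b}) → —b→ s1
  s1 = c.(rec X. b.c.X + (0\{b,c,d} + 0\{b})) → —c→ s0
Reachable graph of Q (2 states):
  t0 = rec X. b.c.X + (0\{b} + 0\{b,c,d}) → —b→ t1
  t1 = c.(rec X. b.c.X + (0\{b} + 0\{b,c,d})) → —c→ t0
Coarsest stable partition (strong bisimilarity classes):
  B0 = {s0, t0}
  B1 = {s1, t1}
s0 ∈ B0, t0 ∈ B0 → same block

YES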